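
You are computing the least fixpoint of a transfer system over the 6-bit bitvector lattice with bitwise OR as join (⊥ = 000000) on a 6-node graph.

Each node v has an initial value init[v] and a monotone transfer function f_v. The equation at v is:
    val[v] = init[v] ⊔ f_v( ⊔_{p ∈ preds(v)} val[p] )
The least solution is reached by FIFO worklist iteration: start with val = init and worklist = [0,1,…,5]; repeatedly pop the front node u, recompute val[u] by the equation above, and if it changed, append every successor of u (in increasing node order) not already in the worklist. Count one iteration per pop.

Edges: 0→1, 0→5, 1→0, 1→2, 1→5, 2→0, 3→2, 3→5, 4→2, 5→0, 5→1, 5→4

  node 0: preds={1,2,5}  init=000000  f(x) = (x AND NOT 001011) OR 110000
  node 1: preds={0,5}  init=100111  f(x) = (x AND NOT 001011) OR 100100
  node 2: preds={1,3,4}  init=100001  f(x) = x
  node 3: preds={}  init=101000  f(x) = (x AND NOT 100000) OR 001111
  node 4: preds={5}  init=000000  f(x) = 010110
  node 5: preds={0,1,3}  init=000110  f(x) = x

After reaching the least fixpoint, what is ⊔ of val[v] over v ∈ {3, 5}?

Worklist (10 pops):
  #1 pop 0: in=100111 → 110100 (was 000000); enqueue []
  #2 pop 1: in=110110 → 110111 (was 100111); enqueue [0]
  #3 pop 2: in=111111 → 111111 (was 100001); enqueue []
  #4 pop 3: in=000000 → 101111 (was 101000); enqueue [2]
  #5 pop 4: in=000110 → 010110 (was 000000); enqueue []
  #6 pop 5: in=111111 → 111111 (was 000110); enqueue [1,4]
  #7 pop 0: in=111111 → 110100 (no change)
  #8 pop 2: in=111111 → 111111 (no change)
  #9 pop 1: in=111111 → 110111 (no change)
  #10 pop 4: in=111111 → 010110 (no change)

Fixpoint:
  val[0] = 110100
  val[1] = 110111
  val[2] = 111111
  val[3] = 101111
  val[4] = 010110
  val[5] = 111111

111111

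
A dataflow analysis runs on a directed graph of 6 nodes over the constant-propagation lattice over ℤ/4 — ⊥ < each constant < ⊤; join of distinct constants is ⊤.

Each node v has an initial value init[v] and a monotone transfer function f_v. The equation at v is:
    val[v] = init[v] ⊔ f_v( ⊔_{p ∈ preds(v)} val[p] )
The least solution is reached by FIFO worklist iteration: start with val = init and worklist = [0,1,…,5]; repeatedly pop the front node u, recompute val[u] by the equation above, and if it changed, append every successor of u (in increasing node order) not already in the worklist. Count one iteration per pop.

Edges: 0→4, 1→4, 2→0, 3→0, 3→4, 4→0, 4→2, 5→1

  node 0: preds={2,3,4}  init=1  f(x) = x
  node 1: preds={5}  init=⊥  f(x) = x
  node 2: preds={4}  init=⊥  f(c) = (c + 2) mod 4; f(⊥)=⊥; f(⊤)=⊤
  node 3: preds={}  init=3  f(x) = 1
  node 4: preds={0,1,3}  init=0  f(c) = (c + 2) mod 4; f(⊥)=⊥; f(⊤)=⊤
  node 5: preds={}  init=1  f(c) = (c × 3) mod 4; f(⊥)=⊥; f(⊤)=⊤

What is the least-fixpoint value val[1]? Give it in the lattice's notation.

Worklist (9 pops):
  #1 pop 0: in=⊤ → ⊤ (was 1); enqueue []
  #2 pop 1: in=1 → 1 (was ⊥); enqueue []
  #3 pop 2: in=0 → 2 (was ⊥); enqueue [0]
  #4 pop 3: in=⊥ → ⊤ (was 3); enqueue []
  #5 pop 4: in=⊤ → ⊤ (was 0); enqueue [2]
  #6 pop 5: in=⊥ → 1 (no change)
  #7 pop 0: in=⊤ → ⊤ (no change)
  #8 pop 2: in=⊤ → ⊤ (was 2); enqueue [0]
  #9 pop 0: in=⊤ → ⊤ (no change)

Fixpoint:
  val[0] = ⊤
  val[1] = 1
  val[2] = ⊤
  val[3] = ⊤
  val[4] = ⊤
  val[5] = 1

1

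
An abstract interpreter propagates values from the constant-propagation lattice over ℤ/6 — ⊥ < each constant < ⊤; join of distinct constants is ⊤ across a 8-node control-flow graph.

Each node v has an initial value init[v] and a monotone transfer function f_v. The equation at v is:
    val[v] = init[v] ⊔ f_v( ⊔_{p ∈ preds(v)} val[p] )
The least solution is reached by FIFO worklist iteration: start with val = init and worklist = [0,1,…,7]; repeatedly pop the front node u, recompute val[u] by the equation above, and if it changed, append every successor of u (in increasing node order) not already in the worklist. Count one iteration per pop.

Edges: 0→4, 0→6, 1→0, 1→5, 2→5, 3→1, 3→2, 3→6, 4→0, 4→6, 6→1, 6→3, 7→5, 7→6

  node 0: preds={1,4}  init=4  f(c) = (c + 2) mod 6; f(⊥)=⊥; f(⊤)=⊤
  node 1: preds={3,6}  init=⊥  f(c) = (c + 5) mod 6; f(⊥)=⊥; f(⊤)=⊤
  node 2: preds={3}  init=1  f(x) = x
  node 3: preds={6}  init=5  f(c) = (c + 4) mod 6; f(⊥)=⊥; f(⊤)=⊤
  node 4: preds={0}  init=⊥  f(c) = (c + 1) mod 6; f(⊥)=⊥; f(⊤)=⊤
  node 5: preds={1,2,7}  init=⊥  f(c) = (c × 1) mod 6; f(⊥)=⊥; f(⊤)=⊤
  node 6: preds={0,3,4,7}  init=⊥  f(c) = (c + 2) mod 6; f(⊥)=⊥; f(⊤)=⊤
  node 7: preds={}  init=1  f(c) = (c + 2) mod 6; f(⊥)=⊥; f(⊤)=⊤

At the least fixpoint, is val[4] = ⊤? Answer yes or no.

yes

Trace (17 dequeues):
  [1] u=0 | in ⊥ | out 4 | ==
  [2] u=1 | in 5 | out 4 | prev ⊥ | push {0}
  [3] u=2 | in 5 | out ⊤ | prev 1 | push {}
  [4] u=3 | in ⊥ | out 5 | ==
  [5] u=4 | in 4 | out 5 | prev ⊥ | push {}
  [6] u=5 | in ⊤ | out ⊤ | prev ⊥ | push {}
  [7] u=6 | in ⊤ | out ⊤ | prev ⊥ | push {1,3}
  [8] u=7 | in ⊥ | out 1 | ==
  [9] u=0 | in ⊤ | out ⊤ | prev 4 | push {4,6}
  [10] u=1 | in ⊤ | out ⊤ | prev 4 | push {0,5}
  [11] u=3 | in ⊤ | out ⊤ | prev 5 | push {1,2}
  [12] u=4 | in ⊤ | out ⊤ | prev 5 | push {}
  [13] u=6 | in ⊤ | out ⊤ | ==
  [14] u=0 | in ⊤ | out ⊤ | ==
  [15] u=5 | in ⊤ | out ⊤ | ==
  [16] u=1 | in ⊤ | out ⊤ | ==
  [17] u=2 | in ⊤ | out ⊤ | ==

Converged values:
  [0] ⊤
  [1] ⊤
  [2] ⊤
  [3] ⊤
  [4] ⊤
  [5] ⊤
  [6] ⊤
  [7] 1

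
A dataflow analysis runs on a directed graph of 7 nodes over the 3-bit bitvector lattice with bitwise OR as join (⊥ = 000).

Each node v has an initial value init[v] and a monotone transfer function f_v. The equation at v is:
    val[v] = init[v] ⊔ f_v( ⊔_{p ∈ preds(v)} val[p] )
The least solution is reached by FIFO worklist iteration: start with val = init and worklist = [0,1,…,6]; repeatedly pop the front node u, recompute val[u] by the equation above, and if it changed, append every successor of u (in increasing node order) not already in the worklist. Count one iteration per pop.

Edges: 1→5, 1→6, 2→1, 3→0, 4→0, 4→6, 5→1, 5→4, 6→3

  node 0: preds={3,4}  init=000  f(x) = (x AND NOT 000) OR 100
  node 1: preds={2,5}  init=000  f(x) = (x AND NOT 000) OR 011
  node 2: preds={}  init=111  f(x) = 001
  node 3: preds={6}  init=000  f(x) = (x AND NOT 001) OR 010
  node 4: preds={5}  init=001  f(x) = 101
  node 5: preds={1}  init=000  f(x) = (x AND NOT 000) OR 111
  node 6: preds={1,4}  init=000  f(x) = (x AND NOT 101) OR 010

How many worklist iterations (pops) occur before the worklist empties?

11

Worklist (11 pops):
  #1 pop 0: in=001 → 101 (was 000); enqueue []
  #2 pop 1: in=111 → 111 (was 000); enqueue []
  #3 pop 2: in=000 → 111 (no change)
  #4 pop 3: in=000 → 010 (was 000); enqueue [0]
  #5 pop 4: in=000 → 101 (was 001); enqueue []
  #6 pop 5: in=111 → 111 (was 000); enqueue [1,4]
  #7 pop 6: in=111 → 010 (was 000); enqueue [3]
  #8 pop 0: in=111 → 111 (was 101); enqueue []
  #9 pop 1: in=111 → 111 (no change)
  #10 pop 4: in=111 → 101 (no change)
  #11 pop 3: in=010 → 010 (no change)

Fixpoint:
  val[0] = 111
  val[1] = 111
  val[2] = 111
  val[3] = 010
  val[4] = 101
  val[5] = 111
  val[6] = 010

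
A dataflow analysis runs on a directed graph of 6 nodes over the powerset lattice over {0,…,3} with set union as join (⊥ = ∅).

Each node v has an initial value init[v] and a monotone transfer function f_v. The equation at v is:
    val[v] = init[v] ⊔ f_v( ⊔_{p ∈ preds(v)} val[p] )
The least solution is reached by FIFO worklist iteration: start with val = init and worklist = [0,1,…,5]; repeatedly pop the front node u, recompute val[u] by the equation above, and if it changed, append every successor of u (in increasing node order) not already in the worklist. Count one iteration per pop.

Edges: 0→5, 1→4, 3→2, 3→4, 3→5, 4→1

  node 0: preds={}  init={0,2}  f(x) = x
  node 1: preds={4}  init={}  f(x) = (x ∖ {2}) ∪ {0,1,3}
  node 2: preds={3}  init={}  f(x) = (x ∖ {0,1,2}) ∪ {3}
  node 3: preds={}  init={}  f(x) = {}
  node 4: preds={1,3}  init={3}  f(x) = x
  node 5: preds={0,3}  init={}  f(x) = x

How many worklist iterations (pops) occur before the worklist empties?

Trace (7 dequeues):
  [1] u=0 | in {} | out {0,2} | ==
  [2] u=1 | in {3} | out {0,1,3} | prev {} | push {}
  [3] u=2 | in {} | out {3} | prev {} | push {}
  [4] u=3 | in {} | out {} | ==
  [5] u=4 | in {0,1,3} | out {0,1,3} | prev {3} | push {1}
  [6] u=5 | in {0,2} | out {0,2} | prev {} | push {}
  [7] u=1 | in {0,1,3} | out {0,1,3} | ==

Converged values:
  [0] {0,2}
  [1] {0,1,3}
  [2] {3}
  [3] {}
  [4] {0,1,3}
  [5] {0,2}

7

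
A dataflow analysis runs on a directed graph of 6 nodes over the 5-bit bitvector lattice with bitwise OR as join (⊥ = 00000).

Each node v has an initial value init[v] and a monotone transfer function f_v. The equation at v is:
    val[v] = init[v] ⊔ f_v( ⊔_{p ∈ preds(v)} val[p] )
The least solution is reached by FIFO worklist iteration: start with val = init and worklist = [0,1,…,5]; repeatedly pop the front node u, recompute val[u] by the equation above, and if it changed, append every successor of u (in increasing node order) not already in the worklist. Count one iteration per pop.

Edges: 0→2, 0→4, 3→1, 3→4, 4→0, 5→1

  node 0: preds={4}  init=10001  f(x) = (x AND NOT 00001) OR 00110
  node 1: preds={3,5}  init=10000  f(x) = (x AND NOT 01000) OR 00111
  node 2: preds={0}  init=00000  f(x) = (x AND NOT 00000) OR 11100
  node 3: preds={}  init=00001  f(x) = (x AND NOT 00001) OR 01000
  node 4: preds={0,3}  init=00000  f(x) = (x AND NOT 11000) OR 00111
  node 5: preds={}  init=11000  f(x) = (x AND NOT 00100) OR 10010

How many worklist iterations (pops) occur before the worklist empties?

Worklist (8 pops):
  #1 pop 0: in=00000 → 10111 (was 10001); enqueue []
  #2 pop 1: in=11001 → 10111 (was 10000); enqueue []
  #3 pop 2: in=10111 → 11111 (was 00000); enqueue []
  #4 pop 3: in=00000 → 01001 (was 00001); enqueue [1]
  #5 pop 4: in=11111 → 00111 (was 00000); enqueue [0]
  #6 pop 5: in=00000 → 11010 (was 11000); enqueue []
  #7 pop 1: in=11011 → 10111 (no change)
  #8 pop 0: in=00111 → 10111 (no change)

Fixpoint:
  val[0] = 10111
  val[1] = 10111
  val[2] = 11111
  val[3] = 01001
  val[4] = 00111
  val[5] = 11010

8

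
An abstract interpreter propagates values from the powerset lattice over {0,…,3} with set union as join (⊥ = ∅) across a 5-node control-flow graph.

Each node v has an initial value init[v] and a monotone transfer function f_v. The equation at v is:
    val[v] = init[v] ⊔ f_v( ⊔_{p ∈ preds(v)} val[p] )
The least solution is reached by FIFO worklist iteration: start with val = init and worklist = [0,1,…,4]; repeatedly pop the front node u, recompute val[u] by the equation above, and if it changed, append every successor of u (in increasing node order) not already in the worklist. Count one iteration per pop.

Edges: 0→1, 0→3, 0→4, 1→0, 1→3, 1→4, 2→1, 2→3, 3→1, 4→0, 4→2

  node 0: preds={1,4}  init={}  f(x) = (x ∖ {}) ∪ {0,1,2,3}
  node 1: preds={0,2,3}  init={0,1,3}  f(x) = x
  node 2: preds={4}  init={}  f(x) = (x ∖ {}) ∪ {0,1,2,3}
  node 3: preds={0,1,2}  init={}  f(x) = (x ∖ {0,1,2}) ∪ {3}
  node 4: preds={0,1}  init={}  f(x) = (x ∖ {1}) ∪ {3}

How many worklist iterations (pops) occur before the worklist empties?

8

Worklist (8 pops):
  #1 pop 0: in={0,1,3} → {0,1,2,3} (was {}); enqueue []
  #2 pop 1: in={0,1,2,3} → {0,1,2,3} (was {0,1,3}); enqueue [0]
  #3 pop 2: in={} → {0,1,2,3} (was {}); enqueue [1]
  #4 pop 3: in={0,1,2,3} → {3} (was {}); enqueue []
  #5 pop 4: in={0,1,2,3} → {0,2,3} (was {}); enqueue [2]
  #6 pop 0: in={0,1,2,3} → {0,1,2,3} (no change)
  #7 pop 1: in={0,1,2,3} → {0,1,2,3} (no change)
  #8 pop 2: in={0,2,3} → {0,1,2,3} (no change)

Fixpoint:
  val[0] = {0,1,2,3}
  val[1] = {0,1,2,3}
  val[2] = {0,1,2,3}
  val[3] = {3}
  val[4] = {0,2,3}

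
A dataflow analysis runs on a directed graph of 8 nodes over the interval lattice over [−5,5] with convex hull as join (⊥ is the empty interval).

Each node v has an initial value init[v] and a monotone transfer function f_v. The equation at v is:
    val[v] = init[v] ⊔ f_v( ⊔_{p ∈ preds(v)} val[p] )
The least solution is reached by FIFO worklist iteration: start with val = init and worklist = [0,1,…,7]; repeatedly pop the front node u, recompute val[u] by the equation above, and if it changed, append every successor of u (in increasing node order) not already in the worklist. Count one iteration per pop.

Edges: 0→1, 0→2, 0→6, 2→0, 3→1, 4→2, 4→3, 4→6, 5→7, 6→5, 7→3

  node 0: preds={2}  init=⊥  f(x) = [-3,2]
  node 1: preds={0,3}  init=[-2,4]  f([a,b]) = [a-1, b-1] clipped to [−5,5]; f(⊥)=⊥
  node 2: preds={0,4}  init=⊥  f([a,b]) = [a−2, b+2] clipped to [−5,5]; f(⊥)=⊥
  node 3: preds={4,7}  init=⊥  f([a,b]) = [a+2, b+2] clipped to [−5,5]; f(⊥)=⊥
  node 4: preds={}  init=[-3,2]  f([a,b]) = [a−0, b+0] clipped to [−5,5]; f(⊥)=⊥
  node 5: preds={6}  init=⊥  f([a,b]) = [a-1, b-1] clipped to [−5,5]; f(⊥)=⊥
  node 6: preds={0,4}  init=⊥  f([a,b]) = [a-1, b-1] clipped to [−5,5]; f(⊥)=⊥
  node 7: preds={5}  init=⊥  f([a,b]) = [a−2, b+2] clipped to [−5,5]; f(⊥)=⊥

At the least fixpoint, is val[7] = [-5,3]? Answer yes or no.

Trace (14 dequeues):
  [1] u=0 | in ⊥ | out [-3,2] | prev ⊥ | push {}
  [2] u=1 | in [-3,2] | out [-4,4] | prev [-2,4] | push {}
  [3] u=2 | in [-3,2] | out [-5,4] | prev ⊥ | push {0}
  [4] u=3 | in [-3,2] | out [-1,4] | prev ⊥ | push {1}
  [5] u=4 | in ⊥ | out [-3,2] | ==
  [6] u=5 | in ⊥ | out ⊥ | ==
  [7] u=6 | in [-3,2] | out [-4,1] | prev ⊥ | push {5}
  [8] u=7 | in ⊥ | out ⊥ | ==
  [9] u=0 | in [-5,4] | out [-3,2] | ==
  [10] u=1 | in [-3,4] | out [-4,4] | ==
  [11] u=5 | in [-4,1] | out [-5,0] | prev ⊥ | push {7}
  [12] u=7 | in [-5,0] | out [-5,2] | prev ⊥ | push {3}
  [13] u=3 | in [-5,2] | out [-3,4] | prev [-1,4] | push {1}
  [14] u=1 | in [-3,4] | out [-4,4] | ==

Converged values:
  [0] [-3,2]
  [1] [-4,4]
  [2] [-5,4]
  [3] [-3,4]
  [4] [-3,2]
  [5] [-5,0]
  [6] [-4,1]
  [7] [-5,2]

no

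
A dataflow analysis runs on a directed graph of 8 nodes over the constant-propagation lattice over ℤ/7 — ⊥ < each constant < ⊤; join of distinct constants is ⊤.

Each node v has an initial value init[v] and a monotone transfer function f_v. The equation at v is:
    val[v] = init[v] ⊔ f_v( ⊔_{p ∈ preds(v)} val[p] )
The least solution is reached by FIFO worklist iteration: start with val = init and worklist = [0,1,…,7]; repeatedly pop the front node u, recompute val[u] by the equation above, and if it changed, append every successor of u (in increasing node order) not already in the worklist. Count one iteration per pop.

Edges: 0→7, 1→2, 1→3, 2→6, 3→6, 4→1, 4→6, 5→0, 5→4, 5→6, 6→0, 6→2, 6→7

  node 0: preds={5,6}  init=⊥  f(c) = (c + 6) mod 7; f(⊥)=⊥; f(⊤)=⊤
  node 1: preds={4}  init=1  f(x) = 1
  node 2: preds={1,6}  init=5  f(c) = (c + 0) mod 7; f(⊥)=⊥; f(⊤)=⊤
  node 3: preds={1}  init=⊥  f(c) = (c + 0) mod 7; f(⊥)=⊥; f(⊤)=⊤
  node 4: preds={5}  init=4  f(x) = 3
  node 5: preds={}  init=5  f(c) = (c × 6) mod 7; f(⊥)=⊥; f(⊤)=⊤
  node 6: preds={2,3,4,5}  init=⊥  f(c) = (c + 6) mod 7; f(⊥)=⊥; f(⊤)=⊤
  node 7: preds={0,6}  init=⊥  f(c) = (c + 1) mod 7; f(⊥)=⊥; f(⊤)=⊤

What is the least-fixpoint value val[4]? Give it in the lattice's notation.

Trace (12 dequeues):
  [1] u=0 | in 5 | out 4 | prev ⊥ | push {}
  [2] u=1 | in 4 | out 1 | ==
  [3] u=2 | in 1 | out ⊤ | prev 5 | push {}
  [4] u=3 | in 1 | out 1 | prev ⊥ | push {}
  [5] u=4 | in 5 | out ⊤ | prev 4 | push {1}
  [6] u=5 | in ⊥ | out 5 | ==
  [7] u=6 | in ⊤ | out ⊤ | prev ⊥ | push {0,2}
  [8] u=7 | in ⊤ | out ⊤ | prev ⊥ | push {}
  [9] u=1 | in ⊤ | out 1 | ==
  [10] u=0 | in ⊤ | out ⊤ | prev 4 | push {7}
  [11] u=2 | in ⊤ | out ⊤ | ==
  [12] u=7 | in ⊤ | out ⊤ | ==

Converged values:
  [0] ⊤
  [1] 1
  [2] ⊤
  [3] 1
  [4] ⊤
  [5] 5
  [6] ⊤
  [7] ⊤

⊤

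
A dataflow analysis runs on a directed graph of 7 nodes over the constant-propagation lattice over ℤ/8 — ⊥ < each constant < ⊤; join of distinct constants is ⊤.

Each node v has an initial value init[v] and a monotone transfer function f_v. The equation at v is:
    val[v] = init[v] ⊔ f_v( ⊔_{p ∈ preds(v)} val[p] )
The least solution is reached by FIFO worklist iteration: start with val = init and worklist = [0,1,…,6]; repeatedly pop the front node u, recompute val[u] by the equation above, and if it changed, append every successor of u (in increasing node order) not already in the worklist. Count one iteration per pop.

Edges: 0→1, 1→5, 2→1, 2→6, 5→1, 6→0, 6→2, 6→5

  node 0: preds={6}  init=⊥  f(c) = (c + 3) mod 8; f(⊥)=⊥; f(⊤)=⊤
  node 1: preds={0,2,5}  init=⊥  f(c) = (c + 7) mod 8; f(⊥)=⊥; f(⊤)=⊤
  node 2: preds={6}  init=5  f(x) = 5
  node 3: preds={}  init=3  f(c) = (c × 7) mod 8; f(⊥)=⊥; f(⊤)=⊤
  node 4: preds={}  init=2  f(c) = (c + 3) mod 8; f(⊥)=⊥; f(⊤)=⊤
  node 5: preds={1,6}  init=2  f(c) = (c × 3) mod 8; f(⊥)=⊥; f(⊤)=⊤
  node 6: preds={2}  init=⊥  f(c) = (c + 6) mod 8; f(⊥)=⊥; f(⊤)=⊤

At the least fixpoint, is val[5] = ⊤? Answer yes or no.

yes

Iteration log — 12 steps:
  step 1. node 0  ⊔preds=⊥  new=⊥  stable
  step 2. node 1  ⊔preds=⊤  new=⊤  old=⊥  +wl: 
  step 3. node 2  ⊔preds=⊥  new=5  stable
  step 4. node 3  ⊔preds=⊥  new=3  stable
  step 5. node 4  ⊔preds=⊥  new=2  stable
  step 6. node 5  ⊔preds=⊤  new=⊤  old=2  +wl: 1
  step 7. node 6  ⊔preds=5  new=3  old=⊥  +wl: 0,2,5
  step 8. node 1  ⊔preds=⊤  new=⊤  stable
  step 9. node 0  ⊔preds=3  new=6  old=⊥  +wl: 1
  step 10. node 2  ⊔preds=3  new=5  stable
  step 11. node 5  ⊔preds=⊤  new=⊤  stable
  step 12. node 1  ⊔preds=⊤  new=⊤  stable

Least fixpoint reached:
  node 0: 6
  node 1: ⊤
  node 2: 5
  node 3: 3
  node 4: 2
  node 5: ⊤
  node 6: 3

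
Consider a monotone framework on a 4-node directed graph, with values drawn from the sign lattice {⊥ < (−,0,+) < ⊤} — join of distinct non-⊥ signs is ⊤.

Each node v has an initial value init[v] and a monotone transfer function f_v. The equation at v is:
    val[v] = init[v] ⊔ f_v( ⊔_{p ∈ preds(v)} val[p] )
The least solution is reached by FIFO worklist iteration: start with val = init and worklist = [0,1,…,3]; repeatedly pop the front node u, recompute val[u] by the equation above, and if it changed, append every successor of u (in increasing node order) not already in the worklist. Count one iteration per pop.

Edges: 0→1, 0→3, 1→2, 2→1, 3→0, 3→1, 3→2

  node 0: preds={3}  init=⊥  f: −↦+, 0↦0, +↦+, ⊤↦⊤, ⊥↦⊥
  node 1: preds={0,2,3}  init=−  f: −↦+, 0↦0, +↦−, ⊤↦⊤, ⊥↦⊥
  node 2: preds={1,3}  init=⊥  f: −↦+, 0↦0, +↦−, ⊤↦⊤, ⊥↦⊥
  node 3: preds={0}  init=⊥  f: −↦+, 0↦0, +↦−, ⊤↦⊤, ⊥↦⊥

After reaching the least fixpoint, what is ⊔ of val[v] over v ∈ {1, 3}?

Worklist (5 pops):
  #1 pop 0: in=⊥ → ⊥ (no change)
  #2 pop 1: in=⊥ → − (no change)
  #3 pop 2: in=− → + (was ⊥); enqueue [1]
  #4 pop 3: in=⊥ → ⊥ (no change)
  #5 pop 1: in=+ → − (no change)

Fixpoint:
  val[0] = ⊥
  val[1] = −
  val[2] = +
  val[3] = ⊥

−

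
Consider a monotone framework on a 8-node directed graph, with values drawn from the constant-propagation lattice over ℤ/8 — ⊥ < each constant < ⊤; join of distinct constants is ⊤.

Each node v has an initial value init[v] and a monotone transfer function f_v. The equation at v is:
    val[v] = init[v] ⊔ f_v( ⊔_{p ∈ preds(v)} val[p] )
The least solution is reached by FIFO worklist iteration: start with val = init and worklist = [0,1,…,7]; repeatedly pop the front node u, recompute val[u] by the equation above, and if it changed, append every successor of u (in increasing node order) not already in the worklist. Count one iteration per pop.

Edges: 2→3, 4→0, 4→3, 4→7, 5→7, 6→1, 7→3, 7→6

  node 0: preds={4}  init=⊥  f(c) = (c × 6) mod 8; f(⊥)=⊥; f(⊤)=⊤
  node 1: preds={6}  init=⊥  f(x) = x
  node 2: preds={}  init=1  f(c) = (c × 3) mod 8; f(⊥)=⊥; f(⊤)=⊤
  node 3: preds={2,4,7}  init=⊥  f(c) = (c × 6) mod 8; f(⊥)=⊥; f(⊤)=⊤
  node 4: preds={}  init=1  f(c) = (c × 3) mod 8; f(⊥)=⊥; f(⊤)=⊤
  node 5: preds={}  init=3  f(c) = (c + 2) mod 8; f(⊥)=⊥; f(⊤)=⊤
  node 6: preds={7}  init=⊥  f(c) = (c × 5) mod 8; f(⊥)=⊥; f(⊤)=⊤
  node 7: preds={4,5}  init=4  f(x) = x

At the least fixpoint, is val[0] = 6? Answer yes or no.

Worklist (12 pops):
  #1 pop 0: in=1 → 6 (was ⊥); enqueue []
  #2 pop 1: in=⊥ → ⊥ (no change)
  #3 pop 2: in=⊥ → 1 (no change)
  #4 pop 3: in=⊤ → ⊤ (was ⊥); enqueue []
  #5 pop 4: in=⊥ → 1 (no change)
  #6 pop 5: in=⊥ → 3 (no change)
  #7 pop 6: in=4 → 4 (was ⊥); enqueue [1]
  #8 pop 7: in=⊤ → ⊤ (was 4); enqueue [3,6]
  #9 pop 1: in=4 → 4 (was ⊥); enqueue []
  #10 pop 3: in=⊤ → ⊤ (no change)
  #11 pop 6: in=⊤ → ⊤ (was 4); enqueue [1]
  #12 pop 1: in=⊤ → ⊤ (was 4); enqueue []

Fixpoint:
  val[0] = 6
  val[1] = ⊤
  val[2] = 1
  val[3] = ⊤
  val[4] = 1
  val[5] = 3
  val[6] = ⊤
  val[7] = ⊤

yes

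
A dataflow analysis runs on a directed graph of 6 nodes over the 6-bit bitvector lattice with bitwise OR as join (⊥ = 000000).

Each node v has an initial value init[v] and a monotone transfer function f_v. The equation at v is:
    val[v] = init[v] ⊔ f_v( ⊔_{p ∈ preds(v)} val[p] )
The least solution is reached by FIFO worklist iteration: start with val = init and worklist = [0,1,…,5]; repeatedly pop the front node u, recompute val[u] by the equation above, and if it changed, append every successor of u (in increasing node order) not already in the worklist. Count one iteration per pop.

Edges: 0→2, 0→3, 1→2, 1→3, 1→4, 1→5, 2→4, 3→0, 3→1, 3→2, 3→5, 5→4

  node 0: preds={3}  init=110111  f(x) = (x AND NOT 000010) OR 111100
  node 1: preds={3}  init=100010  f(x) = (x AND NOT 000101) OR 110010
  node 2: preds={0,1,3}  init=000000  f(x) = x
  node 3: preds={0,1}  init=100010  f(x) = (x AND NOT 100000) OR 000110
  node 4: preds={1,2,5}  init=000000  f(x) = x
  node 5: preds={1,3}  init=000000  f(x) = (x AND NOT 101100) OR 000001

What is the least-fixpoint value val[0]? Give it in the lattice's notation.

111111

Worklist (12 pops):
  #1 pop 0: in=100010 → 111111 (was 110111); enqueue []
  #2 pop 1: in=100010 → 110010 (was 100010); enqueue []
  #3 pop 2: in=111111 → 111111 (was 000000); enqueue []
  #4 pop 3: in=111111 → 111111 (was 100010); enqueue [0,1,2]
  #5 pop 4: in=111111 → 111111 (was 000000); enqueue []
  #6 pop 5: in=111111 → 010011 (was 000000); enqueue [4]
  #7 pop 0: in=111111 → 111111 (no change)
  #8 pop 1: in=111111 → 111010 (was 110010); enqueue [3,5]
  #9 pop 2: in=111111 → 111111 (no change)
  #10 pop 4: in=111111 → 111111 (no change)
  #11 pop 3: in=111111 → 111111 (no change)
  #12 pop 5: in=111111 → 010011 (no change)

Fixpoint:
  val[0] = 111111
  val[1] = 111010
  val[2] = 111111
  val[3] = 111111
  val[4] = 111111
  val[5] = 010011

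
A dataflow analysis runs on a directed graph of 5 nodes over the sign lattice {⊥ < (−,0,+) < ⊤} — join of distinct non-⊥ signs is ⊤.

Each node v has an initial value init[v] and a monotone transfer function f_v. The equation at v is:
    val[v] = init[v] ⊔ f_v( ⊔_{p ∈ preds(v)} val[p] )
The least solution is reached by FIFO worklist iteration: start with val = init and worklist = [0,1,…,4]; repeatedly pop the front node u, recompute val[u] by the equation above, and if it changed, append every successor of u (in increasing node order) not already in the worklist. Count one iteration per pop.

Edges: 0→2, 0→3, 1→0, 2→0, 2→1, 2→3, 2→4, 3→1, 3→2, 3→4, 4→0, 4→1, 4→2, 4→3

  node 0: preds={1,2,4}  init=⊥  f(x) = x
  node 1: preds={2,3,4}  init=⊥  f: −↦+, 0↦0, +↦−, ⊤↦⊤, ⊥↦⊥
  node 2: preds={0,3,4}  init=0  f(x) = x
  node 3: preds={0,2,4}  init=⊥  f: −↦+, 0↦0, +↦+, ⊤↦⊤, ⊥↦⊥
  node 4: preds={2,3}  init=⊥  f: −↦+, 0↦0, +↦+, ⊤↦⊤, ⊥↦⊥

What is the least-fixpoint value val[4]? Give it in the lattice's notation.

Trace (9 dequeues):
  [1] u=0 | in 0 | out 0 | prev ⊥ | push {}
  [2] u=1 | in 0 | out 0 | prev ⊥ | push {0}
  [3] u=2 | in 0 | out 0 | ==
  [4] u=3 | in 0 | out 0 | prev ⊥ | push {1,2}
  [5] u=4 | in 0 | out 0 | prev ⊥ | push {3}
  [6] u=0 | in 0 | out 0 | ==
  [7] u=1 | in 0 | out 0 | ==
  [8] u=2 | in 0 | out 0 | ==
  [9] u=3 | in 0 | out 0 | ==

Converged values:
  [0] 0
  [1] 0
  [2] 0
  [3] 0
  [4] 0

0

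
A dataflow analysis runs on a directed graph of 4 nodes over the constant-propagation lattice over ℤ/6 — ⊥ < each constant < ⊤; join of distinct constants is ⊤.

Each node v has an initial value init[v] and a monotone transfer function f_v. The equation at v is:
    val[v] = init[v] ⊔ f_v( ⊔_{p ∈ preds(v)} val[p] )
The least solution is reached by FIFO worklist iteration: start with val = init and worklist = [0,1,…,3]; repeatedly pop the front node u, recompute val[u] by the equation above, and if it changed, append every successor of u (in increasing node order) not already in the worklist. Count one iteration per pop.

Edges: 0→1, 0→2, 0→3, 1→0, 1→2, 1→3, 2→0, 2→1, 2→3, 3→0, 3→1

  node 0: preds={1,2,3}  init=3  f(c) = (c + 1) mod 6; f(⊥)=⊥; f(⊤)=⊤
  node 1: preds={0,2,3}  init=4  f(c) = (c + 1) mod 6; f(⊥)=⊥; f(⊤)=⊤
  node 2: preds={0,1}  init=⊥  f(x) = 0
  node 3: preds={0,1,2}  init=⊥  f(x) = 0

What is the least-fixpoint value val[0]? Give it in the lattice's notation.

Worklist (6 pops):
  #1 pop 0: in=4 → ⊤ (was 3); enqueue []
  #2 pop 1: in=⊤ → ⊤ (was 4); enqueue [0]
  #3 pop 2: in=⊤ → 0 (was ⊥); enqueue [1]
  #4 pop 3: in=⊤ → 0 (was ⊥); enqueue []
  #5 pop 0: in=⊤ → ⊤ (no change)
  #6 pop 1: in=⊤ → ⊤ (no change)

Fixpoint:
  val[0] = ⊤
  val[1] = ⊤
  val[2] = 0
  val[3] = 0

⊤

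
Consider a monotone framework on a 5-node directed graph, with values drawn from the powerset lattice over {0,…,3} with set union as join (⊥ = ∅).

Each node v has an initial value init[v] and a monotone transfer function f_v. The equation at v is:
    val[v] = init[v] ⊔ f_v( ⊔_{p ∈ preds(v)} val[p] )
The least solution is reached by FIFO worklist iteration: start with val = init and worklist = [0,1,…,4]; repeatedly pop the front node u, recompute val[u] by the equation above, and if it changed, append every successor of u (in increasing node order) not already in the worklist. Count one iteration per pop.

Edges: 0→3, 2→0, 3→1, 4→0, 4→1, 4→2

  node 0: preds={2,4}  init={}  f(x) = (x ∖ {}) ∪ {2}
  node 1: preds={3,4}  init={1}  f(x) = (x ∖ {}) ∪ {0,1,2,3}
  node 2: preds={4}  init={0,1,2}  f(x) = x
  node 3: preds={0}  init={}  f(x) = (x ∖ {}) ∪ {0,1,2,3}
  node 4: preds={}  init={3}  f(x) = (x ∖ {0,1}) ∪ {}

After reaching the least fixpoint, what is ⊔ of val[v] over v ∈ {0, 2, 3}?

Trace (7 dequeues):
  [1] u=0 | in {0,1,2,3} | out {0,1,2,3} | prev {} | push {}
  [2] u=1 | in {3} | out {0,1,2,3} | prev {1} | push {}
  [3] u=2 | in {3} | out {0,1,2,3} | prev {0,1,2} | push {0}
  [4] u=3 | in {0,1,2,3} | out {0,1,2,3} | prev {} | push {1}
  [5] u=4 | in {} | out {3} | ==
  [6] u=0 | in {0,1,2,3} | out {0,1,2,3} | ==
  [7] u=1 | in {0,1,2,3} | out {0,1,2,3} | ==

Converged values:
  [0] {0,1,2,3}
  [1] {0,1,2,3}
  [2] {0,1,2,3}
  [3] {0,1,2,3}
  [4] {3}

{0,1,2,3}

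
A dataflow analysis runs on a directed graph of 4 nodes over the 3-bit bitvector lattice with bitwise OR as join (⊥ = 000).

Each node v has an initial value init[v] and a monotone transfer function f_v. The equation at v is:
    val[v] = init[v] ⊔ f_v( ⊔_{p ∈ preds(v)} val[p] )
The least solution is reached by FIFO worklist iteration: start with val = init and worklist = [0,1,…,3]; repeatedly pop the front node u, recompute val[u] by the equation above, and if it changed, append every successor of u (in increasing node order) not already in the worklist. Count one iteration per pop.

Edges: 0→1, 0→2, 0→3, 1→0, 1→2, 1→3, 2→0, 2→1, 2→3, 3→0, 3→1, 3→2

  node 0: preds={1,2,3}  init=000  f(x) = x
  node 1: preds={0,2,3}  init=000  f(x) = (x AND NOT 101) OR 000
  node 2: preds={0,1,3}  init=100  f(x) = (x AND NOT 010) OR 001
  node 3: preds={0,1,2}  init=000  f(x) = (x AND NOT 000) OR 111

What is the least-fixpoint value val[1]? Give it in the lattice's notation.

Trace (9 dequeues):
  [1] u=0 | in 100 | out 100 | prev 000 | push {}
  [2] u=1 | in 100 | out 000 | ==
  [3] u=2 | in 100 | out 101 | prev 100 | push {0,1}
  [4] u=3 | in 101 | out 111 | prev 000 | push {2}
  [5] u=0 | in 111 | out 111 | prev 100 | push {3}
  [6] u=1 | in 111 | out 010 | prev 000 | push {0}
  [7] u=2 | in 111 | out 101 | ==
  [8] u=3 | in 111 | out 111 | ==
  [9] u=0 | in 111 | out 111 | ==

Converged values:
  [0] 111
  [1] 010
  [2] 101
  [3] 111

010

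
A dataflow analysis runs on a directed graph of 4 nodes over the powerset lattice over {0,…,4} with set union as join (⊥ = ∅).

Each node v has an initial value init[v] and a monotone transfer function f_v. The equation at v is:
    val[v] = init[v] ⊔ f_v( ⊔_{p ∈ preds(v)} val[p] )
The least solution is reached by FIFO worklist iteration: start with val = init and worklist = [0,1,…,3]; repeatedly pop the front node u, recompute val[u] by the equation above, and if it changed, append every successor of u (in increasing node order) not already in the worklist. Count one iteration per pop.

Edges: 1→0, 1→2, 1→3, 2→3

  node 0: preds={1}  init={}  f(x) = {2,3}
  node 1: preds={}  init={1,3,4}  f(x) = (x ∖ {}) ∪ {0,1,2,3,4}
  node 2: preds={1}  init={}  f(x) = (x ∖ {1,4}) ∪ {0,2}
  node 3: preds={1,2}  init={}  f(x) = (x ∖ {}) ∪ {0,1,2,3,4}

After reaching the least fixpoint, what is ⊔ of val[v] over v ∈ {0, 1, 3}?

Worklist (5 pops):
  #1 pop 0: in={1,3,4} → {2,3} (was {}); enqueue []
  #2 pop 1: in={} → {0,1,2,3,4} (was {1,3,4}); enqueue [0]
  #3 pop 2: in={0,1,2,3,4} → {0,2,3} (was {}); enqueue []
  #4 pop 3: in={0,1,2,3,4} → {0,1,2,3,4} (was {}); enqueue []
  #5 pop 0: in={0,1,2,3,4} → {2,3} (no change)

Fixpoint:
  val[0] = {2,3}
  val[1] = {0,1,2,3,4}
  val[2] = {0,2,3}
  val[3] = {0,1,2,3,4}

{0,1,2,3,4}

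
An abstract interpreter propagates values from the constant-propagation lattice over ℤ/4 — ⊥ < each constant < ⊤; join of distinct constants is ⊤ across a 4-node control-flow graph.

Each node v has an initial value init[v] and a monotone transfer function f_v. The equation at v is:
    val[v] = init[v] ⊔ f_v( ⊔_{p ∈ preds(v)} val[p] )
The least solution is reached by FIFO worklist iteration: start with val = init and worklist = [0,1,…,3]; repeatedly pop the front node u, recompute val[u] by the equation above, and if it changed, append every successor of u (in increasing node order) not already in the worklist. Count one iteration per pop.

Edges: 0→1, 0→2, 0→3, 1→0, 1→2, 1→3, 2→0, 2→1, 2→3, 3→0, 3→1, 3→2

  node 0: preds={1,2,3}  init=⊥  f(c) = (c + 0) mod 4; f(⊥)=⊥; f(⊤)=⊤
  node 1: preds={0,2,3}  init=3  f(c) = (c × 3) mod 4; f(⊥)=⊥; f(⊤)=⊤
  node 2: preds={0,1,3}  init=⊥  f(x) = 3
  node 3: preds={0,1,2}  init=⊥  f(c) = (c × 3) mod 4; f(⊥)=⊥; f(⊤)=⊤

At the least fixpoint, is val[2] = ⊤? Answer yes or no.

no

Iteration log — 8 steps:
  step 1. node 0  ⊔preds=3  new=3  old=⊥  +wl: 
  step 2. node 1  ⊔preds=3  new=⊤  old=3  +wl: 0
  step 3. node 2  ⊔preds=⊤  new=3  old=⊥  +wl: 1
  step 4. node 3  ⊔preds=⊤  new=⊤  old=⊥  +wl: 2
  step 5. node 0  ⊔preds=⊤  new=⊤  old=3  +wl: 3
  step 6. node 1  ⊔preds=⊤  new=⊤  stable
  step 7. node 2  ⊔preds=⊤  new=3  stable
  step 8. node 3  ⊔preds=⊤  new=⊤  stable

Least fixpoint reached:
  node 0: ⊤
  node 1: ⊤
  node 2: 3
  node 3: ⊤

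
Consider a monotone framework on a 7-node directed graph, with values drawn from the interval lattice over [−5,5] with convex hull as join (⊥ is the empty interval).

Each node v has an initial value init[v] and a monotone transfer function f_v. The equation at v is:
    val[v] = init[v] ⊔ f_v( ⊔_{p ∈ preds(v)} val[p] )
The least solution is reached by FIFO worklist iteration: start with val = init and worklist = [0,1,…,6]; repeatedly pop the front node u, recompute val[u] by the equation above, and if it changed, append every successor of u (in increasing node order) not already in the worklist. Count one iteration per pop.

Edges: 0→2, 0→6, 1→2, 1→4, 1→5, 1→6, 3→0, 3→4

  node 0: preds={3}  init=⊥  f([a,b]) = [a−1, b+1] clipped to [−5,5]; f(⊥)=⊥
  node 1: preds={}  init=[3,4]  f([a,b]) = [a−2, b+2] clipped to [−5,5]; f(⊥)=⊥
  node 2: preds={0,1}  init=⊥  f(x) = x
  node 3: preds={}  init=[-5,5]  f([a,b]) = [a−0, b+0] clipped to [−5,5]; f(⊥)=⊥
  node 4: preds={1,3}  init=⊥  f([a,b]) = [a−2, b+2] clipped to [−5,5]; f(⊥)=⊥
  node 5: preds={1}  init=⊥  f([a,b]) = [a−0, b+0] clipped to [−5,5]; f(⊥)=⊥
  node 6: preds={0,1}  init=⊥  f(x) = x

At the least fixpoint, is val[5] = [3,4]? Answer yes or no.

yes

Iteration log — 7 steps:
  step 1. node 0  ⊔preds=[-5,5]  new=[-5,5]  old=⊥  +wl: 
  step 2. node 1  ⊔preds=⊥  new=[3,4]  stable
  step 3. node 2  ⊔preds=[-5,5]  new=[-5,5]  old=⊥  +wl: 
  step 4. node 3  ⊔preds=⊥  new=[-5,5]  stable
  step 5. node 4  ⊔preds=[-5,5]  new=[-5,5]  old=⊥  +wl: 
  step 6. node 5  ⊔preds=[3,4]  new=[3,4]  old=⊥  +wl: 
  step 7. node 6  ⊔preds=[-5,5]  new=[-5,5]  old=⊥  +wl: 

Least fixpoint reached:
  node 0: [-5,5]
  node 1: [3,4]
  node 2: [-5,5]
  node 3: [-5,5]
  node 4: [-5,5]
  node 5: [3,4]
  node 6: [-5,5]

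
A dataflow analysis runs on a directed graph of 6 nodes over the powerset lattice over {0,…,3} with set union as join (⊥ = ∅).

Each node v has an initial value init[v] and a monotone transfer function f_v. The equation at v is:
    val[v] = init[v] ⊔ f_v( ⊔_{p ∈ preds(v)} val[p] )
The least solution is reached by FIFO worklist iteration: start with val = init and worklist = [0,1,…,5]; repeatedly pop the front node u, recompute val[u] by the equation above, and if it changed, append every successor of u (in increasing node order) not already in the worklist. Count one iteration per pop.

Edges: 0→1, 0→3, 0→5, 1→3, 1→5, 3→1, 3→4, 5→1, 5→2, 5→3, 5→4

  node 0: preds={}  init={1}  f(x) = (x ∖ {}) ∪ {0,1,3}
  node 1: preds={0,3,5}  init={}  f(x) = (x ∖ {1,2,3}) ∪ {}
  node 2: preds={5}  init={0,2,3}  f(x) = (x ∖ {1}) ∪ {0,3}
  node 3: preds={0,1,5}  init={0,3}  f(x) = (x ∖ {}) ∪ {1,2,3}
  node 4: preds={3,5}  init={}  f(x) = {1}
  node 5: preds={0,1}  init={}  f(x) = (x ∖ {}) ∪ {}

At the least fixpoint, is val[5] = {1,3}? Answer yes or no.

Trace (10 dequeues):
  [1] u=0 | in {} | out {0,1,3} | prev {1} | push {}
  [2] u=1 | in {0,1,3} | out {0} | prev {} | push {}
  [3] u=2 | in {} | out {0,2,3} | ==
  [4] u=3 | in {0,1,3} | out {0,1,2,3} | prev {0,3} | push {1}
  [5] u=4 | in {0,1,2,3} | out {1} | prev {} | push {}
  [6] u=5 | in {0,1,3} | out {0,1,3} | prev {} | push {2,3,4}
  [7] u=1 | in {0,1,2,3} | out {0} | ==
  [8] u=2 | in {0,1,3} | out {0,2,3} | ==
  [9] u=3 | in {0,1,3} | out {0,1,2,3} | ==
  [10] u=4 | in {0,1,2,3} | out {1} | ==

Converged values:
  [0] {0,1,3}
  [1] {0}
  [2] {0,2,3}
  [3] {0,1,2,3}
  [4] {1}
  [5] {0,1,3}

no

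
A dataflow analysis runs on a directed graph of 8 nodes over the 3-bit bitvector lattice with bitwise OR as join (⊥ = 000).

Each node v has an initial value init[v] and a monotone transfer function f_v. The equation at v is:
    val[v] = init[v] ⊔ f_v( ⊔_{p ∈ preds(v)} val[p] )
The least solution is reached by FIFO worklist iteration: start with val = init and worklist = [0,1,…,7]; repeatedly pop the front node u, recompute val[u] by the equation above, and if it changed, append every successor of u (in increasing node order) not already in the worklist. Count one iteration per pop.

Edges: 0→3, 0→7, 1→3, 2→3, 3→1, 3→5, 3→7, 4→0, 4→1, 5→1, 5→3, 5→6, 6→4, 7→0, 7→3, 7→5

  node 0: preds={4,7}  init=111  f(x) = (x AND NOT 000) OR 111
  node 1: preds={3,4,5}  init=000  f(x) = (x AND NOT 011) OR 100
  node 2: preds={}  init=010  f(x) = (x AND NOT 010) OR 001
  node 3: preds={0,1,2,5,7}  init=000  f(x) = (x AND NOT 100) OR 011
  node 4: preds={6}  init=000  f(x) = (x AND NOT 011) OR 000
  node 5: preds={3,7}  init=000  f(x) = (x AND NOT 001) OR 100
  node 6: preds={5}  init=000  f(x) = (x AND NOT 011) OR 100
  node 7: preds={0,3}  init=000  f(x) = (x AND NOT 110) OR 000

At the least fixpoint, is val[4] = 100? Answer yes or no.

yes

Worklist (14 pops):
  #1 pop 0: in=000 → 111 (no change)
  #2 pop 1: in=000 → 100 (was 000); enqueue []
  #3 pop 2: in=000 → 011 (was 010); enqueue []
  #4 pop 3: in=111 → 011 (was 000); enqueue [1]
  #5 pop 4: in=000 → 000 (no change)
  #6 pop 5: in=011 → 110 (was 000); enqueue [3]
  #7 pop 6: in=110 → 100 (was 000); enqueue [4]
  #8 pop 7: in=111 → 001 (was 000); enqueue [0,5]
  #9 pop 1: in=111 → 100 (no change)
  #10 pop 3: in=111 → 011 (no change)
  #11 pop 4: in=100 → 100 (was 000); enqueue [1]
  #12 pop 0: in=101 → 111 (no change)
  #13 pop 5: in=011 → 110 (no change)
  #14 pop 1: in=111 → 100 (no change)

Fixpoint:
  val[0] = 111
  val[1] = 100
  val[2] = 011
  val[3] = 011
  val[4] = 100
  val[5] = 110
  val[6] = 100
  val[7] = 001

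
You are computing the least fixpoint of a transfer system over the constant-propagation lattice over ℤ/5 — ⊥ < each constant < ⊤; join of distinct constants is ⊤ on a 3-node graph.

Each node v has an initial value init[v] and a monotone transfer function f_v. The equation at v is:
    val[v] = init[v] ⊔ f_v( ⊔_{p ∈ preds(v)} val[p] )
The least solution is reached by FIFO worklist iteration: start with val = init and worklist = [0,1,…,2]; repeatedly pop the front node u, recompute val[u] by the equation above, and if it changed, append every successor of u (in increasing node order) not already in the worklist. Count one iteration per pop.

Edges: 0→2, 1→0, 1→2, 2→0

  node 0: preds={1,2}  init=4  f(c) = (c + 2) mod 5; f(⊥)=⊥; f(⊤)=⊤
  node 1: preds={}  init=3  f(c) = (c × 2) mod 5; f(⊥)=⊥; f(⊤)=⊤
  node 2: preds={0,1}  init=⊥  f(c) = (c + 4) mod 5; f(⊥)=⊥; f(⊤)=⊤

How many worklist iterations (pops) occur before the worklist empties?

4

Iteration log — 4 steps:
  step 1. node 0  ⊔preds=3  new=⊤  old=4  +wl: 
  step 2. node 1  ⊔preds=⊥  new=3  stable
  step 3. node 2  ⊔preds=⊤  new=⊤  old=⊥  +wl: 0
  step 4. node 0  ⊔preds=⊤  new=⊤  stable

Least fixpoint reached:
  node 0: ⊤
  node 1: 3
  node 2: ⊤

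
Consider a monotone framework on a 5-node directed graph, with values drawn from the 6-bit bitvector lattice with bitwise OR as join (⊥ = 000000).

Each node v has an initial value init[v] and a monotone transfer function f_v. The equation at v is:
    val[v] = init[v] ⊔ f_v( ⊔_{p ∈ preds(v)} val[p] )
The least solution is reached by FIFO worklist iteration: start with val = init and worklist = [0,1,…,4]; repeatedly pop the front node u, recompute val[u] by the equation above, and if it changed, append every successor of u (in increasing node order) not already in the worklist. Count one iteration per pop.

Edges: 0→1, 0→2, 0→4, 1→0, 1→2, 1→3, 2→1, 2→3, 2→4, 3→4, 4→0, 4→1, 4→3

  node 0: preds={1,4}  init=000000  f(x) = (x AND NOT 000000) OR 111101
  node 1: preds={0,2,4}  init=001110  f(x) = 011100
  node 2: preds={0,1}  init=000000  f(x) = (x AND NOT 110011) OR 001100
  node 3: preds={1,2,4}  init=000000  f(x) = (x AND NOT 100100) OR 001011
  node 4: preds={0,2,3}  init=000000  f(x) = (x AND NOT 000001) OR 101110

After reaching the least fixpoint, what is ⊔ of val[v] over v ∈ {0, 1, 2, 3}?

Iteration log — 8 steps:
  step 1. node 0  ⊔preds=001110  new=111111  old=000000  +wl: 
  step 2. node 1  ⊔preds=111111  new=011110  old=001110  +wl: 0
  step 3. node 2  ⊔preds=111111  new=001100  old=000000  +wl: 1
  step 4. node 3  ⊔preds=011110  new=011011  old=000000  +wl: 
  step 5. node 4  ⊔preds=111111  new=111110  old=000000  +wl: 3
  step 6. node 0  ⊔preds=111110  new=111111  stable
  step 7. node 1  ⊔preds=111111  new=011110  stable
  step 8. node 3  ⊔preds=111110  new=011011  stable

Least fixpoint reached:
  node 0: 111111
  node 1: 011110
  node 2: 001100
  node 3: 011011
  node 4: 111110

111111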